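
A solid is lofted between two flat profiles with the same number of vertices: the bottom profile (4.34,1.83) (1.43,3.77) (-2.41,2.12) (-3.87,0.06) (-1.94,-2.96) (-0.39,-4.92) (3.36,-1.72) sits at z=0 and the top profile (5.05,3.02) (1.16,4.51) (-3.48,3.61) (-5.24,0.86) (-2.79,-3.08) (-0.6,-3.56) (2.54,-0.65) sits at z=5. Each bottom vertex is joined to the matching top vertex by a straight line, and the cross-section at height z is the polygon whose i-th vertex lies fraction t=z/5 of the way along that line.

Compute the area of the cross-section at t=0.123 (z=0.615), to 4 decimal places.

Area at t=0.123: 43.3523

Cross-section at t=0.123: each vertex is (1-t)·p0[i] + t·p1[i].
  v1: (1-0.123)·(4.34,1.83) + 0.123·(5.05,3.02) = (4.4273,1.9764)
  v2: (1-0.123)·(1.43,3.77) + 0.123·(1.16,4.51) = (1.3968,3.8610)
  v3: (1-0.123)·(-2.41,2.12) + 0.123·(-3.48,3.61) = (-2.5416,2.3033)
  v4: (1-0.123)·(-3.87,0.06) + 0.123·(-5.24,0.86) = (-4.0385,0.1584)
  v5: (1-0.123)·(-1.94,-2.96) + 0.123·(-2.79,-3.08) = (-2.0446,-2.9748)
  v6: (1-0.123)·(-0.39,-4.92) + 0.123·(-0.6,-3.56) = (-0.4158,-4.7527)
  v7: (1-0.123)·(3.36,-1.72) + 0.123·(2.54,-0.65) = (3.2591,-1.5884)
Shoelace sum Σ(x_i·y_{i+1} − x_{i+1}·y_i):
  i=1: 4.4273·3.8610 − 1.3968·1.9764 = +14.3334 (running +14.3334)
  i=2: 1.3968·2.3033 − -2.5416·3.8610 = +13.0304 (running +27.3638)
  i=3: -2.5416·0.1584 − -4.0385·2.3033 = +8.8992 (running +36.2630)
  i=4: -4.0385·-2.9748 − -2.0446·0.1584 = +12.3375 (running +48.6005)
  i=5: -2.0446·-4.7527 − -0.4158·-2.9748 = +8.4802 (running +57.0806)
  i=6: -0.4158·-1.5884 − 3.2591·-4.7527 = +16.1503 (running +73.2309)
  i=7: 3.2591·1.9764 − 4.4273·-1.5884 = +13.4736 (running +86.7045)
Area = |Σ|/2 = |86.7045|/2 = 43.3523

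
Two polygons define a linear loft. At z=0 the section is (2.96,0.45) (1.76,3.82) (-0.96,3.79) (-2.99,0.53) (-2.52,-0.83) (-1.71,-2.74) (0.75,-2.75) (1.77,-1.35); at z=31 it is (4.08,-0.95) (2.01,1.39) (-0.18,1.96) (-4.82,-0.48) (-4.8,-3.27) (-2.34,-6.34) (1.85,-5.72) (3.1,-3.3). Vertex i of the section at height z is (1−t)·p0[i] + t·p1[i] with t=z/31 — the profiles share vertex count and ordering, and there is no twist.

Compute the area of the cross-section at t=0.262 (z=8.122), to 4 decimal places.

Cross-section at t=0.262: each vertex is (1-t)·p0[i] + t·p1[i].
  v1: (1-0.262)·(2.96,0.45) + 0.262·(4.08,-0.95) = (3.2534,0.0832)
  v2: (1-0.262)·(1.76,3.82) + 0.262·(2.01,1.39) = (1.8255,3.1833)
  v3: (1-0.262)·(-0.96,3.79) + 0.262·(-0.18,1.96) = (-0.7556,3.3105)
  v4: (1-0.262)·(-2.99,0.53) + 0.262·(-4.82,-0.48) = (-3.4695,0.2654)
  v5: (1-0.262)·(-2.52,-0.83) + 0.262·(-4.8,-3.27) = (-3.1174,-1.4693)
  v6: (1-0.262)·(-1.71,-2.74) + 0.262·(-2.34,-6.34) = (-1.8751,-3.6832)
  v7: (1-0.262)·(0.75,-2.75) + 0.262·(1.85,-5.72) = (1.0382,-3.5281)
  v8: (1-0.262)·(1.77,-1.35) + 0.262·(3.1,-3.3) = (2.1185,-1.8609)
Shoelace sum Σ(x_i·y_{i+1} − x_{i+1}·y_i):
  i=1: 3.2534·3.1833 − 1.8255·0.0832 = +10.2049 (running +10.2049)
  i=2: 1.8255·3.3105 − -0.7556·3.1833 = +8.4488 (running +18.6538)
  i=3: -0.7556·0.2654 − -3.4695·3.3105 = +11.2853 (running +29.9390)
  i=4: -3.4695·-1.4693 − -3.1174·0.2654 = +5.9249 (running +35.8639)
  i=5: -3.1174·-3.6832 − -1.8751·-1.4693 = +8.7269 (running +44.5908)
  i=6: -1.8751·-3.5281 − 1.0382·-3.6832 = +10.4394 (running +55.0302)
  i=7: 1.0382·-1.8609 − 2.1185·-3.5281 = +5.5422 (running +60.5724)
  i=8: 2.1185·0.0832 − 3.2534·-1.8609 = +6.2306 (running +66.8030)
Area = |Σ|/2 = |66.8030|/2 = 33.4015

Area at t=0.262: 33.4015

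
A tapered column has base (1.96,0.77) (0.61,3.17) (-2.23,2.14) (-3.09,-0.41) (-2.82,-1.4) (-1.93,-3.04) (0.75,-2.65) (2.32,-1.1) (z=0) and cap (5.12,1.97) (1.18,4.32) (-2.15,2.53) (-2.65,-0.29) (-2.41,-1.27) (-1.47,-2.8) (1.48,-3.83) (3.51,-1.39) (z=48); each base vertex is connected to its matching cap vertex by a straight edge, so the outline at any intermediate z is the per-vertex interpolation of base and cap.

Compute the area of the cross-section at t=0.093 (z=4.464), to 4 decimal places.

Area at t=0.093: 25.0465

Cross-section at t=0.093: each vertex is (1-t)·p0[i] + t·p1[i].
  v1: (1-0.093)·(1.96,0.77) + 0.093·(5.12,1.97) = (2.2539,0.8816)
  v2: (1-0.093)·(0.61,3.17) + 0.093·(1.18,4.32) = (0.6630,3.2769)
  v3: (1-0.093)·(-2.23,2.14) + 0.093·(-2.15,2.53) = (-2.2226,2.1763)
  v4: (1-0.093)·(-3.09,-0.41) + 0.093·(-2.65,-0.29) = (-3.0491,-0.3988)
  v5: (1-0.093)·(-2.82,-1.4) + 0.093·(-2.41,-1.27) = (-2.7819,-1.3879)
  v6: (1-0.093)·(-1.93,-3.04) + 0.093·(-1.47,-2.8) = (-1.8872,-3.0177)
  v7: (1-0.093)·(0.75,-2.65) + 0.093·(1.48,-3.83) = (0.8179,-2.7597)
  v8: (1-0.093)·(2.32,-1.1) + 0.093·(3.51,-1.39) = (2.4307,-1.1270)
Shoelace sum Σ(x_i·y_{i+1} − x_{i+1}·y_i):
  i=1: 2.2539·3.2769 − 0.6630·0.8816 = +6.8013 (running +6.8013)
  i=2: 0.6630·2.1763 − -2.2226·3.2769 = +8.7261 (running +15.5274)
  i=3: -2.2226·-0.3988 − -3.0491·2.1763 = +7.5221 (running +23.0495)
  i=4: -3.0491·-1.3879 − -2.7819·-0.3988 = +3.1223 (running +26.1718)
  i=5: -2.7819·-3.0177 − -1.8872·-1.3879 = +5.7755 (running +31.9473)
  i=6: -1.8872·-2.7597 − 0.8179·-3.0177 = +7.6764 (running +39.6237)
  i=7: 0.8179·-1.1270 − 2.4307·-2.7597 = +5.7863 (running +45.4100)
  i=8: 2.4307·0.8816 − 2.2539·-1.1270 = +4.6829 (running +50.0929)
Area = |Σ|/2 = |50.0929|/2 = 25.0465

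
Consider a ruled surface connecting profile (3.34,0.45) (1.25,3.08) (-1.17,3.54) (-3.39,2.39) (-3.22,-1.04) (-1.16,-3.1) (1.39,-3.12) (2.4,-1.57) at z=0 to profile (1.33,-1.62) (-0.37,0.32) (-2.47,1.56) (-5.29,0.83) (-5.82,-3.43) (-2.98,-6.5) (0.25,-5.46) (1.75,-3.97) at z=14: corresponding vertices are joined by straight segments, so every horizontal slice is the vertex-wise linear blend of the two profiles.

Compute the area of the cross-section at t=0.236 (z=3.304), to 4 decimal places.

Cross-section at t=0.236: each vertex is (1-t)·p0[i] + t·p1[i].
  v1: (1-0.236)·(3.34,0.45) + 0.236·(1.33,-1.62) = (2.8656,-0.0385)
  v2: (1-0.236)·(1.25,3.08) + 0.236·(-0.37,0.32) = (0.8677,2.4286)
  v3: (1-0.236)·(-1.17,3.54) + 0.236·(-2.47,1.56) = (-1.4768,3.0727)
  v4: (1-0.236)·(-3.39,2.39) + 0.236·(-5.29,0.83) = (-3.8384,2.0218)
  v5: (1-0.236)·(-3.22,-1.04) + 0.236·(-5.82,-3.43) = (-3.8336,-1.6040)
  v6: (1-0.236)·(-1.16,-3.1) + 0.236·(-2.98,-6.5) = (-1.5895,-3.9024)
  v7: (1-0.236)·(1.39,-3.12) + 0.236·(0.25,-5.46) = (1.1210,-3.6722)
  v8: (1-0.236)·(2.4,-1.57) + 0.236·(1.75,-3.97) = (2.2466,-2.1364)
Shoelace sum Σ(x_i·y_{i+1} − x_{i+1}·y_i):
  i=1: 2.8656·2.4286 − 0.8677·-0.0385 = +6.9930 (running +6.9930)
  i=2: 0.8677·3.0727 − -1.4768·2.4286 = +6.2528 (running +13.2458)
  i=3: -1.4768·2.0218 − -3.8384·3.0727 = +8.8085 (running +22.0543)
  i=4: -3.8384·-1.6040 − -3.8336·2.0218 = +13.9079 (running +35.9621)
  i=5: -3.8336·-3.9024 − -1.5895·-1.6040 = +12.4106 (running +48.3727)
  i=6: -1.5895·-3.6722 − 1.1210·-3.9024 = +10.2115 (running +58.5843)
  i=7: 1.1210·-2.1364 − 2.2466·-3.6722 = +5.8552 (running +64.4395)
  i=8: 2.2466·-0.0385 − 2.8656·-2.1364 = +6.0356 (running +70.4751)
Area = |Σ|/2 = |70.4751|/2 = 35.2376

Area at t=0.236: 35.2376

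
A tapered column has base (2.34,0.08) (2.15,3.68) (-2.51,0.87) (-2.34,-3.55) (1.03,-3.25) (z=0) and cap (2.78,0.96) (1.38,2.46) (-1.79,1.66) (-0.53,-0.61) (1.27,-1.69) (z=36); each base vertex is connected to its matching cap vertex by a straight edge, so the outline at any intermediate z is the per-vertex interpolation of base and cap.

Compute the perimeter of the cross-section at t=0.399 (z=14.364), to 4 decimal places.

Perimeter at t=0.399: 17.1050

Cross-section at t=0.399: each vertex is (1-t)·p0[i] + t·p1[i].
  v1: (1-0.399)·(2.34,0.08) + 0.399·(2.78,0.96) = (2.5156,0.4311)
  v2: (1-0.399)·(2.15,3.68) + 0.399·(1.38,2.46) = (1.8428,3.1932)
  v3: (1-0.399)·(-2.51,0.87) + 0.399·(-1.79,1.66) = (-2.2227,1.1852)
  v4: (1-0.399)·(-2.34,-3.55) + 0.399·(-0.53,-0.61) = (-1.6178,-2.3769)
  v5: (1-0.399)·(1.03,-3.25) + 0.399·(1.27,-1.69) = (1.1258,-2.6276)
Perimeter = Σ |v_{i+1} − v_i|:
  edge 1→2: √(-0.6728² + 2.7621²) = 2.8429 (running 2.8429)
  edge 2→3: √(-4.0655² + -2.0080²) = 4.5343 (running 7.3772)
  edge 3→4: √(0.6049² + -3.5621²) = 3.6131 (running 10.9904)
  edge 4→5: √(2.7436² + -0.2506²) = 2.7550 (running 13.7453)
  edge 5→1: √(1.3898² + 3.0587²) = 3.3596 (running 17.1050)
Perimeter = 17.1050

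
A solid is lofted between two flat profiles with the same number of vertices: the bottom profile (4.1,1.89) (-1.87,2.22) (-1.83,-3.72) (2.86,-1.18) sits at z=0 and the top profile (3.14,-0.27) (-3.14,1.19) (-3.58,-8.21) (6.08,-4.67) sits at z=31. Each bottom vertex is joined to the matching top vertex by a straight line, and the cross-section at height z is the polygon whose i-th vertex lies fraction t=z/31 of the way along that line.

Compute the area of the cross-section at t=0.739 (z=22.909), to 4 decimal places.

Cross-section at t=0.739: each vertex is (1-t)·p0[i] + t·p1[i].
  v1: (1-0.739)·(4.1,1.89) + 0.739·(3.14,-0.27) = (3.3906,0.2938)
  v2: (1-0.739)·(-1.87,2.22) + 0.739·(-3.14,1.19) = (-2.8085,1.4588)
  v3: (1-0.739)·(-1.83,-3.72) + 0.739·(-3.58,-8.21) = (-3.1233,-7.0381)
  v4: (1-0.739)·(2.86,-1.18) + 0.739·(6.08,-4.67) = (5.2396,-3.7591)
Shoelace sum Σ(x_i·y_{i+1} − x_{i+1}·y_i):
  i=1: 3.3906·1.4588 − -2.8085·0.2938 = +5.7713 (running +5.7713)
  i=2: -2.8085·-7.0381 − -3.1233·1.4588 = +24.3230 (running +30.0943)
  i=3: -3.1233·-3.7591 − 5.2396·-7.0381 = +48.6174 (running +78.7117)
  i=4: 5.2396·0.2938 − 3.3906·-3.7591 = +14.2847 (running +92.9964)
Area = |Σ|/2 = |92.9964|/2 = 46.4982

Area at t=0.739: 46.4982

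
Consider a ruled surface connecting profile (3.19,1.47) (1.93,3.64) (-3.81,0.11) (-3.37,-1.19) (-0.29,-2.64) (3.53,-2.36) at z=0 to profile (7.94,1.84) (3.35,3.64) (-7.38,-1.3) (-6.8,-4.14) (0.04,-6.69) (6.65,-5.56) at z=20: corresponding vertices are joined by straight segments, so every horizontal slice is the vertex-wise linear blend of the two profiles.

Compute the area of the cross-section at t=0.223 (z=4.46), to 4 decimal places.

Area at t=0.223: 42.7308

Cross-section at t=0.223: each vertex is (1-t)·p0[i] + t·p1[i].
  v1: (1-0.223)·(3.19,1.47) + 0.223·(7.94,1.84) = (4.2492,1.5525)
  v2: (1-0.223)·(1.93,3.64) + 0.223·(3.35,3.64) = (2.2467,3.6400)
  v3: (1-0.223)·(-3.81,0.11) + 0.223·(-7.38,-1.3) = (-4.6061,-0.2044)
  v4: (1-0.223)·(-3.37,-1.19) + 0.223·(-6.8,-4.14) = (-4.1349,-1.8478)
  v5: (1-0.223)·(-0.29,-2.64) + 0.223·(0.04,-6.69) = (-0.2164,-3.5432)
  v6: (1-0.223)·(3.53,-2.36) + 0.223·(6.65,-5.56) = (4.2258,-3.0736)
Shoelace sum Σ(x_i·y_{i+1} − x_{i+1}·y_i):
  i=1: 4.2492·3.6400 − 2.2467·1.5525 = +11.9793 (running +11.9793)
  i=2: 2.2467·-0.2044 − -4.6061·3.6400 = +16.3070 (running +28.2863)
  i=3: -4.6061·-1.8478 − -4.1349·-0.2044 = +7.6661 (running +35.9524)
  i=4: -4.1349·-3.5432 − -0.2164·-1.8478 = +14.2506 (running +50.2030)
  i=5: -0.2164·-3.0736 − 4.2258·-3.5432 = +15.6377 (running +65.8407)
  i=6: 4.2258·1.5525 − 4.2492·-3.0736 = +19.6210 (running +85.4617)
Area = |Σ|/2 = |85.4617|/2 = 42.7308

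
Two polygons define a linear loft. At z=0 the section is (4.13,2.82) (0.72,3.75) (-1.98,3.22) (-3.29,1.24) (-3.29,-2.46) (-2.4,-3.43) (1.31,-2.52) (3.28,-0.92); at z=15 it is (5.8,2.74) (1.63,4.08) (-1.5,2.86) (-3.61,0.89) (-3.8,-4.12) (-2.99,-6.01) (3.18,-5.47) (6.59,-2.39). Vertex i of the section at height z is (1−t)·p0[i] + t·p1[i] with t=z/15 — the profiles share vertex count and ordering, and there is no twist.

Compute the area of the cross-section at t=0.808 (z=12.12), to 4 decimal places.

Area at t=0.808: 72.4556

Cross-section at t=0.808: each vertex is (1-t)·p0[i] + t·p1[i].
  v1: (1-0.808)·(4.13,2.82) + 0.808·(5.8,2.74) = (5.4794,2.7554)
  v2: (1-0.808)·(0.72,3.75) + 0.808·(1.63,4.08) = (1.4553,4.0166)
  v3: (1-0.808)·(-1.98,3.22) + 0.808·(-1.5,2.86) = (-1.5922,2.9291)
  v4: (1-0.808)·(-3.29,1.24) + 0.808·(-3.61,0.89) = (-3.5486,0.9572)
  v5: (1-0.808)·(-3.29,-2.46) + 0.808·(-3.8,-4.12) = (-3.7021,-3.8013)
  v6: (1-0.808)·(-2.4,-3.43) + 0.808·(-2.99,-6.01) = (-2.8767,-5.5146)
  v7: (1-0.808)·(1.31,-2.52) + 0.808·(3.18,-5.47) = (2.8210,-4.9036)
  v8: (1-0.808)·(3.28,-0.92) + 0.808·(6.59,-2.39) = (5.9545,-2.1078)
Shoelace sum Σ(x_i·y_{i+1} − x_{i+1}·y_i):
  i=1: 5.4794·4.0166 − 1.4553·2.7554 = +17.9988 (running +17.9988)
  i=2: 1.4553·2.9291 − -1.5922·4.0166 = +10.6578 (running +28.6566)
  i=3: -1.5922·0.9572 − -3.5486·2.9291 = +8.8701 (running +37.5268)
  i=4: -3.5486·-3.8013 − -3.7021·0.9572 = +17.0327 (running +54.5595)
  i=5: -3.7021·-5.5146 − -2.8767·-3.8013 = +9.4804 (running +64.0399)
  i=6: -2.8767·-4.9036 − 2.8210·-5.5146 = +29.6629 (running +93.7027)
  i=7: 2.8210·-2.1078 − 5.9545·-4.9036 = +23.2525 (running +116.9552)
  i=8: 5.9545·2.7554 − 5.4794·-2.1078 = +27.9559 (running +144.9111)
Area = |Σ|/2 = |144.9111|/2 = 72.4556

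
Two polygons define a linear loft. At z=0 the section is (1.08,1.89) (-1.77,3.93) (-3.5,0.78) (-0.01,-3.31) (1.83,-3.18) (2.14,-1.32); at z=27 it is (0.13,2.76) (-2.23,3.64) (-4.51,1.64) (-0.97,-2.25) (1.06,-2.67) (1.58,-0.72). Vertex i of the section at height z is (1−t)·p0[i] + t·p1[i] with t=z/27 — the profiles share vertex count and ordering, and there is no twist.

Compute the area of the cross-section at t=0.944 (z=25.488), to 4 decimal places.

Area at t=0.944: 22.1036

Cross-section at t=0.944: each vertex is (1-t)·p0[i] + t·p1[i].
  v1: (1-0.944)·(1.08,1.89) + 0.944·(0.13,2.76) = (0.1832,2.7113)
  v2: (1-0.944)·(-1.77,3.93) + 0.944·(-2.23,3.64) = (-2.2042,3.6562)
  v3: (1-0.944)·(-3.5,0.78) + 0.944·(-4.51,1.64) = (-4.4534,1.5918)
  v4: (1-0.944)·(-0.01,-3.31) + 0.944·(-0.97,-2.25) = (-0.9162,-2.3094)
  v5: (1-0.944)·(1.83,-3.18) + 0.944·(1.06,-2.67) = (1.1031,-2.6986)
  v6: (1-0.944)·(2.14,-1.32) + 0.944·(1.58,-0.72) = (1.6114,-0.7536)
Shoelace sum Σ(x_i·y_{i+1} − x_{i+1}·y_i):
  i=1: 0.1832·3.6562 − -2.2042·2.7113 = +6.6461 (running +6.6461)
  i=2: -2.2042·1.5918 − -4.4534·3.6562 = +12.7740 (running +19.4202)
  i=3: -4.4534·-2.3094 − -0.9162·1.5918 = +11.7431 (running +31.1633)
  i=4: -0.9162·-2.6986 − 1.1031·-2.3094 = +5.0200 (running +36.1833)
  i=5: 1.1031·-0.7536 − 1.6114·-2.6986 = +3.5170 (running +39.7004)
  i=6: 1.6114·2.7113 − 0.1832·-0.7536 = +4.5069 (running +44.2073)
Area = |Σ|/2 = |44.2073|/2 = 22.1036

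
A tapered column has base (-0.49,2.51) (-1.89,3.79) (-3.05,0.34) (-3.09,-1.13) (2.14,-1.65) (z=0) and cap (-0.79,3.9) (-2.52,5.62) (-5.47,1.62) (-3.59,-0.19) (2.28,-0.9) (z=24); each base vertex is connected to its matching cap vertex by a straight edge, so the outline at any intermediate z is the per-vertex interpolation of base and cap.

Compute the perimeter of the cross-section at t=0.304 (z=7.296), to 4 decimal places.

Cross-section at t=0.304: each vertex is (1-t)·p0[i] + t·p1[i].
  v1: (1-0.304)·(-0.49,2.51) + 0.304·(-0.79,3.9) = (-0.5812,2.9326)
  v2: (1-0.304)·(-1.89,3.79) + 0.304·(-2.52,5.62) = (-2.0815,4.3463)
  v3: (1-0.304)·(-3.05,0.34) + 0.304·(-5.47,1.62) = (-3.7857,0.7291)
  v4: (1-0.304)·(-3.09,-1.13) + 0.304·(-3.59,-0.19) = (-3.2420,-0.8442)
  v5: (1-0.304)·(2.14,-1.65) + 0.304·(2.28,-0.9) = (2.1826,-1.4220)
Perimeter = Σ |v_{i+1} − v_i|:
  edge 1→2: √(-1.5003² + 1.4138²) = 2.0615 (running 2.0615)
  edge 2→3: √(-1.7042² + -3.6172²) = 3.9985 (running 6.0600)
  edge 3→4: √(0.5437² + -1.5734²) = 1.6646 (running 7.7247)
  edge 4→5: √(5.4246² + -0.5778²) = 5.4552 (running 13.1799)
  edge 5→1: √(-2.7638² + 4.3546²) = 5.1576 (running 18.3375)
Perimeter = 18.3375

Perimeter at t=0.304: 18.3375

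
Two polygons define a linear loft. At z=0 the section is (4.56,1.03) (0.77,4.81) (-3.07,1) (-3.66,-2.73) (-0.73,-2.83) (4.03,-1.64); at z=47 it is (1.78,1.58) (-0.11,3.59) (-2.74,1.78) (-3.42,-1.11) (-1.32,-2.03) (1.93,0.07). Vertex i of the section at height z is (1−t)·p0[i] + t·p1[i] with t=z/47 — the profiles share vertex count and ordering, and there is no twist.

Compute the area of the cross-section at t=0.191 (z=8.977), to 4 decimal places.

Cross-section at t=0.191: each vertex is (1-t)·p0[i] + t·p1[i].
  v1: (1-0.191)·(4.56,1.03) + 0.191·(1.78,1.58) = (4.0290,1.1350)
  v2: (1-0.191)·(0.77,4.81) + 0.191·(-0.11,3.59) = (0.6019,4.5770)
  v3: (1-0.191)·(-3.07,1) + 0.191·(-2.74,1.78) = (-3.0070,1.1490)
  v4: (1-0.191)·(-3.66,-2.73) + 0.191·(-3.42,-1.11) = (-3.6142,-2.4206)
  v5: (1-0.191)·(-0.73,-2.83) + 0.191·(-1.32,-2.03) = (-0.8427,-2.6772)
  v6: (1-0.191)·(4.03,-1.64) + 0.191·(1.93,0.07) = (3.6289,-1.3134)
Shoelace sum Σ(x_i·y_{i+1} − x_{i+1}·y_i):
  i=1: 4.0290·4.5770 − 0.6019·1.1350 = +17.7575 (running +17.7575)
  i=2: 0.6019·1.1490 − -3.0070·4.5770 = +14.4544 (running +32.2120)
  i=3: -3.0070·-2.4206 − -3.6142·1.1490 = +11.4312 (running +43.6432)
  i=4: -3.6142·-2.6772 − -0.8427·-2.4206 = +7.6360 (running +51.2792)
  i=5: -0.8427·-1.3134 − 3.6289·-2.6772 = +10.8221 (running +62.1013)
  i=6: 3.6289·1.1350 − 4.0290·-1.3134 = +9.4107 (running +71.5119)
Area = |Σ|/2 = |71.5119|/2 = 35.7560

Area at t=0.191: 35.7560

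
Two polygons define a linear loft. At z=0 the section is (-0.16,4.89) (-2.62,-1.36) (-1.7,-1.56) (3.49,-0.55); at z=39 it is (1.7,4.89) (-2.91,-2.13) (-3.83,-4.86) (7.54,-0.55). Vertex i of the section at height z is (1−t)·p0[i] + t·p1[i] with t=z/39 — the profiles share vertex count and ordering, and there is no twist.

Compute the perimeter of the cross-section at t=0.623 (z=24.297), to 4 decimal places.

Cross-section at t=0.623: each vertex is (1-t)·p0[i] + t·p1[i].
  v1: (1-0.623)·(-0.16,4.89) + 0.623·(1.7,4.89) = (0.9988,4.8900)
  v2: (1-0.623)·(-2.62,-1.36) + 0.623·(-2.91,-2.13) = (-2.8007,-1.8397)
  v3: (1-0.623)·(-1.7,-1.56) + 0.623·(-3.83,-4.86) = (-3.0270,-3.6159)
  v4: (1-0.623)·(3.49,-0.55) + 0.623·(7.54,-0.55) = (6.0132,-0.5500)
Perimeter = Σ |v_{i+1} − v_i|:
  edge 1→2: √(-3.7995² + -6.7297²) = 7.7282 (running 7.7282)
  edge 2→3: √(-0.2263² + -1.7762²) = 1.7906 (running 9.5187)
  edge 3→4: √(9.0401² + 3.0659²) = 9.5459 (running 19.0646)
  edge 4→1: √(-5.0144² + 5.4400²) = 7.3985 (running 26.4631)
Perimeter = 26.4631

Perimeter at t=0.623: 26.4631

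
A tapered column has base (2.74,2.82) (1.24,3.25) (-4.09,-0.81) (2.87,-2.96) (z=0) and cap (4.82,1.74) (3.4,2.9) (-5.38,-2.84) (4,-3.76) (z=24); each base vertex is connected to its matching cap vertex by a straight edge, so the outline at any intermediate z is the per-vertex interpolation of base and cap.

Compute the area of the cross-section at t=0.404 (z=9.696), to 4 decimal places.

Cross-section at t=0.404: each vertex is (1-t)·p0[i] + t·p1[i].
  v1: (1-0.404)·(2.74,2.82) + 0.404·(4.82,1.74) = (3.5803,2.3837)
  v2: (1-0.404)·(1.24,3.25) + 0.404·(3.4,2.9) = (2.1126,3.1086)
  v3: (1-0.404)·(-4.09,-0.81) + 0.404·(-5.38,-2.84) = (-4.6112,-1.6301)
  v4: (1-0.404)·(2.87,-2.96) + 0.404·(4,-3.76) = (3.3265,-3.2832)
Shoelace sum Σ(x_i·y_{i+1} − x_{i+1}·y_i):
  i=1: 3.5803·3.1086 − 2.1126·2.3837 = +6.0939 (running +6.0939)
  i=2: 2.1126·-1.6301 − -4.6112·3.1086 = +10.8904 (running +16.9843)
  i=3: -4.6112·-3.2832 − 3.3265·-1.6301 = +20.5620 (running +37.5463)
  i=4: 3.3265·2.3837 − 3.5803·-3.2832 = +19.6843 (running +57.2306)
Area = |Σ|/2 = |57.2306|/2 = 28.6153

Area at t=0.404: 28.6153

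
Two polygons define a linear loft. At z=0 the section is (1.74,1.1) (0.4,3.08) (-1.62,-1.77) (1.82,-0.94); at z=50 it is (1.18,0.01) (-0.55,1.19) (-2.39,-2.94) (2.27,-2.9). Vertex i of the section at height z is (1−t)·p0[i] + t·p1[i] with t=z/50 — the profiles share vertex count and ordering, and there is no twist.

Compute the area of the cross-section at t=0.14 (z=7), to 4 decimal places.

Cross-section at t=0.14: each vertex is (1-t)·p0[i] + t·p1[i].
  v1: (1-0.14)·(1.74,1.1) + 0.14·(1.18,0.01) = (1.6616,0.9474)
  v2: (1-0.14)·(0.4,3.08) + 0.14·(-0.55,1.19) = (0.2670,2.8154)
  v3: (1-0.14)·(-1.62,-1.77) + 0.14·(-2.39,-2.94) = (-1.7278,-1.9338)
  v4: (1-0.14)·(1.82,-0.94) + 0.14·(2.27,-2.9) = (1.8830,-1.2144)
Shoelace sum Σ(x_i·y_{i+1} − x_{i+1}·y_i):
  i=1: 1.6616·2.8154 − 0.2670·0.9474 = +4.4251 (running +4.4251)
  i=2: 0.2670·-1.9338 − -1.7278·2.8154 = +4.3481 (running +8.7732)
  i=3: -1.7278·-1.2144 − 1.8830·-1.9338 = +5.7396 (running +14.5128)
  i=4: 1.8830·0.9474 − 1.6616·-1.2144 = +3.8018 (running +18.3146)
Area = |Σ|/2 = |18.3146|/2 = 9.1573

Area at t=0.14: 9.1573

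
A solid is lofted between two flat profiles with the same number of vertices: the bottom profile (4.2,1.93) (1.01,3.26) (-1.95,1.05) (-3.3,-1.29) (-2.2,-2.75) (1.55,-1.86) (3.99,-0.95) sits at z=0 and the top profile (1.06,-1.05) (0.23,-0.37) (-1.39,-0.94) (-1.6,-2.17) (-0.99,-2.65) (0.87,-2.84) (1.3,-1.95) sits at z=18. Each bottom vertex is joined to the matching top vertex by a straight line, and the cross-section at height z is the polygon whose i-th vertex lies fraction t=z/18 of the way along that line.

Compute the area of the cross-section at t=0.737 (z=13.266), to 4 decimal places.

Cross-section at t=0.737: each vertex is (1-t)·p0[i] + t·p1[i].
  v1: (1-0.737)·(4.2,1.93) + 0.737·(1.06,-1.05) = (1.8858,-0.2663)
  v2: (1-0.737)·(1.01,3.26) + 0.737·(0.23,-0.37) = (0.4351,0.5847)
  v3: (1-0.737)·(-1.95,1.05) + 0.737·(-1.39,-0.94) = (-1.5373,-0.4166)
  v4: (1-0.737)·(-3.3,-1.29) + 0.737·(-1.6,-2.17) = (-2.0471,-1.9386)
  v5: (1-0.737)·(-2.2,-2.75) + 0.737·(-0.99,-2.65) = (-1.3082,-2.6763)
  v6: (1-0.737)·(1.55,-1.86) + 0.737·(0.87,-2.84) = (1.0488,-2.5823)
  v7: (1-0.737)·(3.99,-0.95) + 0.737·(1.3,-1.95) = (2.0075,-1.6870)
Shoelace sum Σ(x_i·y_{i+1} − x_{i+1}·y_i):
  i=1: 1.8858·0.5847 − 0.4351·-0.2663 = +1.2185 (running +1.2185)
  i=2: 0.4351·-0.4166 − -1.5373·0.5847 = +0.7175 (running +1.9360)
  i=3: -1.5373·-1.9386 − -2.0471·-0.4166 = +2.1272 (running +4.0632)
  i=4: -2.0471·-2.6763 − -1.3082·-1.9386 = +2.9426 (running +7.0058)
  i=5: -1.3082·-2.5823 − 1.0488·-2.6763 = +6.1852 (running +13.1910)
  i=6: 1.0488·-1.6870 − 2.0075·-2.5823 = +3.4144 (running +16.6054)
  i=7: 2.0075·-0.2663 − 1.8858·-1.6870 = +2.6469 (running +19.2523)
Area = |Σ|/2 = |19.2523|/2 = 9.6262

Area at t=0.737: 9.6262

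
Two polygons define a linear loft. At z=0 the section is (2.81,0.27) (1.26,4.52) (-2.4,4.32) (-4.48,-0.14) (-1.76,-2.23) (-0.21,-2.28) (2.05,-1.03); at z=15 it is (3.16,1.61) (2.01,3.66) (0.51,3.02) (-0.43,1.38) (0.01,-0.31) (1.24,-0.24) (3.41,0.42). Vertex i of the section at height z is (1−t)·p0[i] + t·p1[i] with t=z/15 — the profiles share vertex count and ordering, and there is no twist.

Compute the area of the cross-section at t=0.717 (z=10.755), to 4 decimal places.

Cross-section at t=0.717: each vertex is (1-t)·p0[i] + t·p1[i].
  v1: (1-0.717)·(2.81,0.27) + 0.717·(3.16,1.61) = (3.0610,1.2308)
  v2: (1-0.717)·(1.26,4.52) + 0.717·(2.01,3.66) = (1.7977,3.9034)
  v3: (1-0.717)·(-2.4,4.32) + 0.717·(0.51,3.02) = (-0.3135,3.3879)
  v4: (1-0.717)·(-4.48,-0.14) + 0.717·(-0.43,1.38) = (-1.5762,0.9498)
  v5: (1-0.717)·(-1.76,-2.23) + 0.717·(0.01,-0.31) = (-0.4909,-0.8534)
  v6: (1-0.717)·(-0.21,-2.28) + 0.717·(1.24,-0.24) = (0.8296,-0.8173)
  v7: (1-0.717)·(2.05,-1.03) + 0.717·(3.41,0.42) = (3.0251,0.0096)
Shoelace sum Σ(x_i·y_{i+1} − x_{i+1}·y_i):
  i=1: 3.0610·3.9034 − 1.7977·1.2308 = +9.7354 (running +9.7354)
  i=2: 1.7977·3.3879 − -0.3135·3.9034 = +7.3144 (running +17.0498)
  i=3: -0.3135·0.9498 − -1.5762·3.3879 = +5.0420 (running +22.0919)
  i=4: -1.5762·-0.8534 − -0.4909·0.9498 = +1.8113 (running +23.9032)
  i=5: -0.4909·-0.8173 − 0.8296·-0.8534 = +1.1092 (running +25.0124)
  i=6: 0.8296·0.0096 − 3.0251·-0.8173 = +2.4805 (running +27.4929)
  i=7: 3.0251·1.2308 − 3.0610·0.0096 = +3.6937 (running +31.1866)
Area = |Σ|/2 = |31.1866|/2 = 15.5933

Area at t=0.717: 15.5933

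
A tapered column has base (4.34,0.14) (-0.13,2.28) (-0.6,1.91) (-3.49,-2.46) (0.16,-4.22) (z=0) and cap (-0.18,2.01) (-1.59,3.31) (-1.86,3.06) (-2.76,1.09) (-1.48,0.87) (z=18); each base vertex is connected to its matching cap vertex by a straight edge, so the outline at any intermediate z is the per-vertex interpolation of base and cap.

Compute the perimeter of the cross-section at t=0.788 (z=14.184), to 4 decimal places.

Perimeter at t=0.788: 10.2649

Cross-section at t=0.788: each vertex is (1-t)·p0[i] + t·p1[i].
  v1: (1-0.788)·(4.34,0.14) + 0.788·(-0.18,2.01) = (0.7782,1.6136)
  v2: (1-0.788)·(-0.13,2.28) + 0.788·(-1.59,3.31) = (-1.2805,3.0916)
  v3: (1-0.788)·(-0.6,1.91) + 0.788·(-1.86,3.06) = (-1.5929,2.8162)
  v4: (1-0.788)·(-3.49,-2.46) + 0.788·(-2.76,1.09) = (-2.9148,0.3374)
  v5: (1-0.788)·(0.16,-4.22) + 0.788·(-1.48,0.87) = (-1.1323,-0.2091)
Perimeter = Σ |v_{i+1} − v_i|:
  edge 1→2: √(-2.0587² + 1.4781²) = 2.5344 (running 2.5344)
  edge 2→3: √(-0.3124² + -0.2754²) = 0.4165 (running 2.9509)
  edge 3→4: √(-1.3219² + -2.4788²) = 2.8092 (running 5.7601)
  edge 4→5: √(1.7824² + -0.5465²) = 1.8643 (running 7.6244)
  edge 5→1: √(1.9106² + 1.8226²) = 2.6405 (running 10.2649)
Perimeter = 10.2649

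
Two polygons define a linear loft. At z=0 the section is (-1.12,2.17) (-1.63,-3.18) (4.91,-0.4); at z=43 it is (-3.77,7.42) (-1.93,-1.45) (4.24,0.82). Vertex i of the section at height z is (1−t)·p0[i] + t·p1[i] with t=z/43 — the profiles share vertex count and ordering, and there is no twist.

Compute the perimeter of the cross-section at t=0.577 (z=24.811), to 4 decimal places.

Cross-section at t=0.577: each vertex is (1-t)·p0[i] + t·p1[i].
  v1: (1-0.577)·(-1.12,2.17) + 0.577·(-3.77,7.42) = (-2.6490,5.1992)
  v2: (1-0.577)·(-1.63,-3.18) + 0.577·(-1.93,-1.45) = (-1.8031,-2.1818)
  v3: (1-0.577)·(4.91,-0.4) + 0.577·(4.24,0.82) = (4.5234,0.3039)
Perimeter = Σ |v_{i+1} − v_i|:
  edge 1→2: √(0.8459² + -7.3810²) = 7.4294 (running 7.4294)
  edge 2→3: √(6.3265² + 2.4857²) = 6.7973 (running 14.2267)
  edge 3→1: √(-7.1725² + 4.8953²) = 8.6838 (running 22.9105)
Perimeter = 22.9105

Perimeter at t=0.577: 22.9105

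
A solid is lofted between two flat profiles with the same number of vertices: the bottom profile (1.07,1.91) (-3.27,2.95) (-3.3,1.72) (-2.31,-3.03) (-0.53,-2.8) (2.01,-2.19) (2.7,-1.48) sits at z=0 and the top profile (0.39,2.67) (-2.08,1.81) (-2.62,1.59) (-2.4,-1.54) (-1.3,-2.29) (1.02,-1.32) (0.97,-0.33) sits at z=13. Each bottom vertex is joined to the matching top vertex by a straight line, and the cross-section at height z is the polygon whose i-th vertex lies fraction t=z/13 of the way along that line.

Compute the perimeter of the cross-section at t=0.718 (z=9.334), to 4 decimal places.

Cross-section at t=0.718: each vertex is (1-t)·p0[i] + t·p1[i].
  v1: (1-0.718)·(1.07,1.91) + 0.718·(0.39,2.67) = (0.5818,2.4557)
  v2: (1-0.718)·(-3.27,2.95) + 0.718·(-2.08,1.81) = (-2.4156,2.1315)
  v3: (1-0.718)·(-3.3,1.72) + 0.718·(-2.62,1.59) = (-2.8118,1.6267)
  v4: (1-0.718)·(-2.31,-3.03) + 0.718·(-2.4,-1.54) = (-2.3746,-1.9602)
  v5: (1-0.718)·(-0.53,-2.8) + 0.718·(-1.3,-2.29) = (-1.0829,-2.4338)
  v6: (1-0.718)·(2.01,-2.19) + 0.718·(1.02,-1.32) = (1.2992,-1.5653)
  v7: (1-0.718)·(2.7,-1.48) + 0.718·(0.97,-0.33) = (1.4579,-0.6543)
Perimeter = Σ |v_{i+1} − v_i|:
  edge 1→2: √(-2.9973² + -0.3242²) = 3.0148 (running 3.0148)
  edge 2→3: √(-0.3962² + -0.5048²) = 0.6417 (running 3.6565)
  edge 3→4: √(0.4371² + -3.5868²) = 3.6134 (running 7.2699)
  edge 4→5: √(1.2918² + -0.4736²) = 1.3759 (running 8.6458)
  edge 5→6: √(2.3820² + 0.8685²) = 2.5354 (running 11.1812)
  edge 6→7: √(0.1587² + 0.9110²) = 0.9248 (running 12.1060)
  edge 7→1: √(-0.8761² + 3.1100²) = 3.2310 (running 15.3370)
Perimeter = 15.3370

Perimeter at t=0.718: 15.3370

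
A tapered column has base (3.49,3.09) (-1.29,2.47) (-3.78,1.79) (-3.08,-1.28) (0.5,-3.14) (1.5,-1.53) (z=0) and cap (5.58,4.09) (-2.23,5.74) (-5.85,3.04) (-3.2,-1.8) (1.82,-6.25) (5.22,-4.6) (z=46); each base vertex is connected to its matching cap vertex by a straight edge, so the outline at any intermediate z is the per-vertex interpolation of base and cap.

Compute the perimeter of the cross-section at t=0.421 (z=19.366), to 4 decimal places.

Perimeter at t=0.421: 27.6833

Cross-section at t=0.421: each vertex is (1-t)·p0[i] + t·p1[i].
  v1: (1-0.421)·(3.49,3.09) + 0.421·(5.58,4.09) = (4.3699,3.5110)
  v2: (1-0.421)·(-1.29,2.47) + 0.421·(-2.23,5.74) = (-1.6857,3.8467)
  v3: (1-0.421)·(-3.78,1.79) + 0.421·(-5.85,3.04) = (-4.6515,2.3163)
  v4: (1-0.421)·(-3.08,-1.28) + 0.421·(-3.2,-1.8) = (-3.1305,-1.4989)
  v5: (1-0.421)·(0.5,-3.14) + 0.421·(1.82,-6.25) = (1.0557,-4.4493)
  v6: (1-0.421)·(1.5,-1.53) + 0.421·(5.22,-4.6) = (3.0661,-2.8225)
Perimeter = Σ |v_{i+1} − v_i|:
  edge 1→2: √(-6.0556² + 0.3357²) = 6.0649 (running 6.0649)
  edge 2→3: √(-2.9657² + -1.5304²) = 3.3373 (running 9.4023)
  edge 3→4: √(1.5210² + -3.8152²) = 4.1072 (running 13.5094)
  edge 4→5: √(4.1862² + -2.9504²) = 5.1215 (running 18.6309)
  edge 5→6: √(2.0104² + 1.6268²) = 2.5862 (running 21.2171)
  edge 6→1: √(1.3038² + 6.3335²) = 6.4663 (running 27.6833)
Perimeter = 27.6833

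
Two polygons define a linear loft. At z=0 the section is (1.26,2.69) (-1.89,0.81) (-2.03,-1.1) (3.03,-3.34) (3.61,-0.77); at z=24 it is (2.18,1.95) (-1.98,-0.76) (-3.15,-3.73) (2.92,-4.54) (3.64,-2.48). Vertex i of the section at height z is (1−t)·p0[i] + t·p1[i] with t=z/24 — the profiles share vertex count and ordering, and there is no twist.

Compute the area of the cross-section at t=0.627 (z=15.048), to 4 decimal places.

Area at t=0.627: 24.5327

Cross-section at t=0.627: each vertex is (1-t)·p0[i] + t·p1[i].
  v1: (1-0.627)·(1.26,2.69) + 0.627·(2.18,1.95) = (1.8368,2.2260)
  v2: (1-0.627)·(-1.89,0.81) + 0.627·(-1.98,-0.76) = (-1.9464,-0.1744)
  v3: (1-0.627)·(-2.03,-1.1) + 0.627·(-3.15,-3.73) = (-2.7322,-2.7490)
  v4: (1-0.627)·(3.03,-3.34) + 0.627·(2.92,-4.54) = (2.9610,-4.0924)
  v5: (1-0.627)·(3.61,-0.77) + 0.627·(3.64,-2.48) = (3.6288,-1.8422)
Shoelace sum Σ(x_i·y_{i+1} − x_{i+1}·y_i):
  i=1: 1.8368·-0.1744 − -1.9464·2.2260 = +4.0125 (running +4.0125)
  i=2: -1.9464·-2.7490 − -2.7322·-0.1744 = +4.8743 (running +8.8867)
  i=3: -2.7322·-4.0924 − 2.9610·-2.7490 = +19.3213 (running +28.2081)
  i=4: 2.9610·-1.8422 − 3.6288·-4.0924 = +9.3958 (running +37.6039)
  i=5: 3.6288·2.2260 − 1.8368·-1.8422 = +11.4616 (running +49.0655)
Area = |Σ|/2 = |49.0655|/2 = 24.5327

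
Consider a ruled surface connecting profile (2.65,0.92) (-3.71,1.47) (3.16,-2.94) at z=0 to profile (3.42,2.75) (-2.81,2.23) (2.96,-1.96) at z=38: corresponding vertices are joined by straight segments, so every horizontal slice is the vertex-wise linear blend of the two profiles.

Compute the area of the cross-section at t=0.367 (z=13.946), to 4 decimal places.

Area at t=0.367: 13.1552

Cross-section at t=0.367: each vertex is (1-t)·p0[i] + t·p1[i].
  v1: (1-0.367)·(2.65,0.92) + 0.367·(3.42,2.75) = (2.9326,1.5916)
  v2: (1-0.367)·(-3.71,1.47) + 0.367·(-2.81,2.23) = (-3.3797,1.7489)
  v3: (1-0.367)·(3.16,-2.94) + 0.367·(2.96,-1.96) = (3.0866,-2.5803)
Shoelace sum Σ(x_i·y_{i+1} − x_{i+1}·y_i):
  i=1: 2.9326·1.7489 − -3.3797·1.5916 = +10.5080 (running +10.5080)
  i=2: -3.3797·-2.5803 − 3.0866·1.7489 = +3.3226 (running +13.8306)
  i=3: 3.0866·1.5916 − 2.9326·-2.5803 = +12.4797 (running +26.3103)
Area = |Σ|/2 = |26.3103|/2 = 13.1552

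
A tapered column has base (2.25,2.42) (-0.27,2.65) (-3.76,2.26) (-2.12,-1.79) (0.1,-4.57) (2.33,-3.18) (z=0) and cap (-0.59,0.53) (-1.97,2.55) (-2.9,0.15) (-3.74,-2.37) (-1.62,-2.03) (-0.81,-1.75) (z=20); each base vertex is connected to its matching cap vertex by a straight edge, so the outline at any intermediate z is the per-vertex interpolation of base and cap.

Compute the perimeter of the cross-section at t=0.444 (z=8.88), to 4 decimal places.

Cross-section at t=0.444: each vertex is (1-t)·p0[i] + t·p1[i].
  v1: (1-0.444)·(2.25,2.42) + 0.444·(-0.59,0.53) = (0.9890,1.5808)
  v2: (1-0.444)·(-0.27,2.65) + 0.444·(-1.97,2.55) = (-1.0248,2.6056)
  v3: (1-0.444)·(-3.76,2.26) + 0.444·(-2.9,0.15) = (-3.3782,1.3232)
  v4: (1-0.444)·(-2.12,-1.79) + 0.444·(-3.74,-2.37) = (-2.8393,-2.0475)
  v5: (1-0.444)·(0.1,-4.57) + 0.444·(-1.62,-2.03) = (-0.6637,-3.4422)
  v6: (1-0.444)·(2.33,-3.18) + 0.444·(-0.81,-1.75) = (0.9358,-2.5451)
Perimeter = Σ |v_{i+1} − v_i|:
  edge 1→2: √(-2.0138² + 1.0248²) = 2.2596 (running 2.2596)
  edge 2→3: √(-2.3534² + -1.2824²) = 2.6801 (running 4.9397)
  edge 3→4: √(0.5389² + -3.3707²) = 3.4135 (running 8.3532)
  edge 4→5: √(2.1756² + -1.3947²) = 2.5843 (running 10.9374)
  edge 5→6: √(1.5995² + 0.8972²) = 1.8339 (running 12.7714)
  edge 6→1: √(0.0532² + 4.1259²) = 4.1263 (running 16.8976)
Perimeter = 16.8976

Perimeter at t=0.444: 16.8976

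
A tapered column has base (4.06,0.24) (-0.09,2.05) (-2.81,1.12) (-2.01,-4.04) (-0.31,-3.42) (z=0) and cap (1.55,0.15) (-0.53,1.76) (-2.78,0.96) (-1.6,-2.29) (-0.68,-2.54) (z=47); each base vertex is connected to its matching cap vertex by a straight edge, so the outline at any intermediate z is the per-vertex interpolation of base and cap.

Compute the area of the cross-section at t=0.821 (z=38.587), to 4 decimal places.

Cross-section at t=0.821: each vertex is (1-t)·p0[i] + t·p1[i].
  v1: (1-0.821)·(4.06,0.24) + 0.821·(1.55,0.15) = (1.9993,0.1661)
  v2: (1-0.821)·(-0.09,2.05) + 0.821·(-0.53,1.76) = (-0.4512,1.8119)
  v3: (1-0.821)·(-2.81,1.12) + 0.821·(-2.78,0.96) = (-2.7854,0.9886)
  v4: (1-0.821)·(-2.01,-4.04) + 0.821·(-1.6,-2.29) = (-1.6734,-2.6033)
  v5: (1-0.821)·(-0.31,-3.42) + 0.821·(-0.68,-2.54) = (-0.6138,-2.6975)
Shoelace sum Σ(x_i·y_{i+1} − x_{i+1}·y_i):
  i=1: 1.9993·1.8119 − -0.4512·0.1661 = +3.6975 (running +3.6975)
  i=2: -0.4512·0.9886 − -2.7854·1.8119 = +4.6007 (running +8.2982)
  i=3: -2.7854·-2.6033 − -1.6734·0.9886 = +8.9054 (running +17.2036)
  i=4: -1.6734·-2.6975 − -0.6138·-2.6033 = +2.9162 (running +20.1198)
  i=5: -0.6138·0.1661 − 1.9993·-2.6975 = +5.2912 (running +25.4110)
Area = |Σ|/2 = |25.4110|/2 = 12.7055

Area at t=0.821: 12.7055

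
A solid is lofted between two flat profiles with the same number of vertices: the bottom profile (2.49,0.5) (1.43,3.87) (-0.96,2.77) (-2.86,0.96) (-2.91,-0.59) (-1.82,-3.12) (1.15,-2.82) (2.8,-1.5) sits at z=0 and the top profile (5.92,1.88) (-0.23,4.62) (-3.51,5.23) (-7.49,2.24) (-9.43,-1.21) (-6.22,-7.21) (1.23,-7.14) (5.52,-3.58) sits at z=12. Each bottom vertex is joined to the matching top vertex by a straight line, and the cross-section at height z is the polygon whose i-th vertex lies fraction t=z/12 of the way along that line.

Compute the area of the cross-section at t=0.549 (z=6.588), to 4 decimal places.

Cross-section at t=0.549: each vertex is (1-t)·p0[i] + t·p1[i].
  v1: (1-0.549)·(2.49,0.5) + 0.549·(5.92,1.88) = (4.3731,1.2576)
  v2: (1-0.549)·(1.43,3.87) + 0.549·(-0.23,4.62) = (0.5187,4.2818)
  v3: (1-0.549)·(-0.96,2.77) + 0.549·(-3.51,5.23) = (-2.3599,4.1205)
  v4: (1-0.549)·(-2.86,0.96) + 0.549·(-7.49,2.24) = (-5.4019,1.6627)
  v5: (1-0.549)·(-2.91,-0.59) + 0.549·(-9.43,-1.21) = (-6.4895,-0.9304)
  v6: (1-0.549)·(-1.82,-3.12) + 0.549·(-6.22,-7.21) = (-4.2356,-5.3654)
  v7: (1-0.549)·(1.15,-2.82) + 0.549·(1.23,-7.14) = (1.1939,-5.1917)
  v8: (1-0.549)·(2.8,-1.5) + 0.549·(5.52,-3.58) = (4.2933,-2.6419)
Shoelace sum Σ(x_i·y_{i+1} − x_{i+1}·y_i):
  i=1: 4.3731·4.2818 − 0.5187·1.2576 = +18.0721 (running +18.0721)
  i=2: 0.5187·4.1205 − -2.3599·4.2818 = +12.2419 (running +30.3140)
  i=3: -2.3599·1.6627 − -5.4019·4.1205 = +18.3347 (running +48.6487)
  i=4: -5.4019·-0.9304 − -6.4895·1.6627 = +15.8160 (running +64.4647)
  i=5: -6.4895·-5.3654 − -4.2356·-0.9304 = +30.8780 (running +95.3427)
  i=6: -4.2356·-5.1917 − 1.1939·-5.3654 = +28.3958 (running +123.7384)
  i=7: 1.1939·-2.6419 − 4.2933·-5.1917 = +19.1351 (running +142.8735)
  i=8: 4.2933·1.2576 − 4.3731·-2.6419 = +16.9526 (running +159.8261)
Area = |Σ|/2 = |159.8261|/2 = 79.9131

Area at t=0.549: 79.9131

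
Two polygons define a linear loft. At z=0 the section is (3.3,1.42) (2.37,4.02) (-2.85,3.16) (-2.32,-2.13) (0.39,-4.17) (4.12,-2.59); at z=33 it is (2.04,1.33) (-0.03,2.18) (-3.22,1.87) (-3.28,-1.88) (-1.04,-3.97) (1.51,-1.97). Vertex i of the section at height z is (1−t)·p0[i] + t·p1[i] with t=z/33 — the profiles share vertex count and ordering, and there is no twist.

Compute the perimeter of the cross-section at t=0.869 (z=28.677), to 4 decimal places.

Cross-section at t=0.869: each vertex is (1-t)·p0[i] + t·p1[i].
  v1: (1-0.869)·(3.3,1.42) + 0.869·(2.04,1.33) = (2.2051,1.3418)
  v2: (1-0.869)·(2.37,4.02) + 0.869·(-0.03,2.18) = (0.2844,2.4210)
  v3: (1-0.869)·(-2.85,3.16) + 0.869·(-3.22,1.87) = (-3.1715,2.0390)
  v4: (1-0.869)·(-2.32,-2.13) + 0.869·(-3.28,-1.88) = (-3.1542,-1.9127)
  v5: (1-0.869)·(0.39,-4.17) + 0.869·(-1.04,-3.97) = (-0.8527,-3.9962)
  v6: (1-0.869)·(4.12,-2.59) + 0.869·(1.51,-1.97) = (1.8519,-2.0512)
Perimeter = Σ |v_{i+1} − v_i|:
  edge 1→2: √(-1.9207² + 1.0793²) = 2.2031 (running 2.2031)
  edge 2→3: √(-3.4559² + -0.3821²) = 3.4770 (running 5.6801)
  edge 3→4: √(0.0173² + -3.9517²) = 3.9518 (running 9.6319)
  edge 4→5: √(2.3016² + -2.0835²) = 3.1045 (running 12.7364)
  edge 5→6: √(2.7046² + 1.9450²) = 3.3313 (running 16.0677)
  edge 6→1: √(0.3531² + 3.3930²) = 3.4113 (running 19.4790)
Perimeter = 19.4790

Perimeter at t=0.869: 19.4790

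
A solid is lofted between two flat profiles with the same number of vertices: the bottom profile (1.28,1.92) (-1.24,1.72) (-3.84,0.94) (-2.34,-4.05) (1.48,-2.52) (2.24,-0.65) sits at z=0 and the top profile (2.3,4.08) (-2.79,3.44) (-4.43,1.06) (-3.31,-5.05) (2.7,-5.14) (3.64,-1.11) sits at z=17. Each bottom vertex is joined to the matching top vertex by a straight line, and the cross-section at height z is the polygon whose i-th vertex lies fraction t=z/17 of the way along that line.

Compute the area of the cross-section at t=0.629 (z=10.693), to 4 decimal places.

Cross-section at t=0.629: each vertex is (1-t)·p0[i] + t·p1[i].
  v1: (1-0.629)·(1.28,1.92) + 0.629·(2.3,4.08) = (1.9216,3.2786)
  v2: (1-0.629)·(-1.24,1.72) + 0.629·(-2.79,3.44) = (-2.2149,2.8019)
  v3: (1-0.629)·(-3.84,0.94) + 0.629·(-4.43,1.06) = (-4.2111,1.0155)
  v4: (1-0.629)·(-2.34,-4.05) + 0.629·(-3.31,-5.05) = (-2.9501,-4.6790)
  v5: (1-0.629)·(1.48,-2.52) + 0.629·(2.7,-5.14) = (2.2474,-4.1680)
  v6: (1-0.629)·(2.24,-0.65) + 0.629·(3.64,-1.11) = (3.1206,-0.9393)
Shoelace sum Σ(x_i·y_{i+1} − x_{i+1}·y_i):
  i=1: 1.9216·2.8019 − -2.2149·3.2786 = +12.6461 (running +12.6461)
  i=2: -2.2149·1.0155 − -4.2111·2.8019 = +9.5498 (running +22.1958)
  i=3: -4.2111·-4.6790 − -2.9501·1.0155 = +22.6996 (running +44.8954)
  i=4: -2.9501·-4.1680 − 2.2474·-4.6790 = +22.8116 (running +67.7070)
  i=5: 2.2474·-0.9393 − 3.1206·-4.1680 = +10.8955 (running +78.6025)
  i=6: 3.1206·3.2786 − 1.9216·-0.9393 = +12.0363 (running +90.6389)
Area = |Σ|/2 = |90.6389|/2 = 45.3194

Area at t=0.629: 45.3194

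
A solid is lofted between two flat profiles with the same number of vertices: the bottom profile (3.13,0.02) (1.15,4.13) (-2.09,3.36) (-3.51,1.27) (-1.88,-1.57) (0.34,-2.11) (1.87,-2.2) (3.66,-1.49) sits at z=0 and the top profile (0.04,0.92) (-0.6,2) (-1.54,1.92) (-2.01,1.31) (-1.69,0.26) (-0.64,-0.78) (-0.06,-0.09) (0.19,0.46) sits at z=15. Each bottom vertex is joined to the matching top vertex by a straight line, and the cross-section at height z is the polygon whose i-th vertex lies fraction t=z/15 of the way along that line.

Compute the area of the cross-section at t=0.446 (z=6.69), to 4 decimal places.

Cross-section at t=0.446: each vertex is (1-t)·p0[i] + t·p1[i].
  v1: (1-0.446)·(3.13,0.02) + 0.446·(0.04,0.92) = (1.7519,0.4214)
  v2: (1-0.446)·(1.15,4.13) + 0.446·(-0.6,2) = (0.3695,3.1800)
  v3: (1-0.446)·(-2.09,3.36) + 0.446·(-1.54,1.92) = (-1.8447,2.7178)
  v4: (1-0.446)·(-3.51,1.27) + 0.446·(-2.01,1.31) = (-2.8410,1.2878)
  v5: (1-0.446)·(-1.88,-1.57) + 0.446·(-1.69,0.26) = (-1.7953,-0.7538)
  v6: (1-0.446)·(0.34,-2.11) + 0.446·(-0.64,-0.78) = (-0.0971,-1.5168)
  v7: (1-0.446)·(1.87,-2.2) + 0.446·(-0.06,-0.09) = (1.0092,-1.2589)
  v8: (1-0.446)·(3.66,-1.49) + 0.446·(0.19,0.46) = (2.1124,-0.6203)
Shoelace sum Σ(x_i·y_{i+1} − x_{i+1}·y_i):
  i=1: 1.7519·3.1800 − 0.3695·0.4214 = +5.4152 (running +5.4152)
  i=2: 0.3695·2.7178 − -1.8447·3.1800 = +6.8704 (running +12.2856)
  i=3: -1.8447·1.2878 − -2.8410·2.7178 = +5.3455 (running +17.6311)
  i=4: -2.8410·-0.7538 − -1.7953·1.2878 = +4.4536 (running +22.0847)
  i=5: -1.7953·-1.5168 − -0.0971·-0.7538 = +2.6499 (running +24.7346)
  i=6: -0.0971·-1.2589 − 1.0092·-1.5168 = +1.6530 (running +26.3877)
  i=7: 1.0092·-0.6203 − 2.1124·-1.2589 = +2.0333 (running +28.4210)
  i=8: 2.1124·0.4214 − 1.7519·-0.6203 = +1.9768 (running +30.3978)
Area = |Σ|/2 = |30.3978|/2 = 15.1989

Area at t=0.446: 15.1989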